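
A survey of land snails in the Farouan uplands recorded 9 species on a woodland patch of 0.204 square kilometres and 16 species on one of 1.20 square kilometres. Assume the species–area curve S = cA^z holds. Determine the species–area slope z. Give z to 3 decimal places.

0.325

Taking logs: ln S = ln c + z ln A, so z = (ln S₂ − ln S₁)/(ln A₂ − ln A₁).
z = ln(16/9) / ln(1.2/0.204) = ln(1.778) / ln(5.882) = 0.5754 / 1.7720 = 0.3247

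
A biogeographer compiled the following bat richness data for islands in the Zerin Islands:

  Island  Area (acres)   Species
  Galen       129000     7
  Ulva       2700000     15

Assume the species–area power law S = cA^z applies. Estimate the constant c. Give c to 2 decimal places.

0.37

z = ln(S₂/S₁) / ln(A₂/A₁) = ln(15/7) / ln(2700000/129000) = 0.7621 / 3.0412 = 0.2506
c = S₁ / A₁^z = 7 / 129000^0.2506 = 7 / 19.09 = 0.3667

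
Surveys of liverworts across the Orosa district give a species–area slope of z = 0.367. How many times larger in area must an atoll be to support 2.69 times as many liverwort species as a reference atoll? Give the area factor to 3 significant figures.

14.8

(A₂/A₁)^0.367 = 2.69, so A₂/A₁ = 2.69^(1/0.367) = 2.69^2.725
ln(A₂/A₁) = ln 2.69 / 0.367 = 0.9895 / 0.367 = 2.6963
A₂/A₁ = e^2.6963 ≈ 14.82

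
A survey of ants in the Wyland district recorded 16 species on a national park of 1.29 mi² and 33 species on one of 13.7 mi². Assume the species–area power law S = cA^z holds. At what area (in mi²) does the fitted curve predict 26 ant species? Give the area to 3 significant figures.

6.29 mi²

z = ln(33/16) / ln(13.7/1.29) = 0.7239 / 2.3628 = 0.3064
c = 16 / 1.29^0.3064 = 16 / 1.081 = 14.8
A = (26/14.8)^(1/0.3064) ⇒ ln A = ln(1.757)/0.3064 = 1.8393
A = e^1.8393 ≈ 6.292 mi²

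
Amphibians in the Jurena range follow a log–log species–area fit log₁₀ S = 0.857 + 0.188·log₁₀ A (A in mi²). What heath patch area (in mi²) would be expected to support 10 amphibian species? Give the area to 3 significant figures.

5.76 mi²

10 = 7.194 × A^0.188  ⇒  A^0.188 = 10/7.194 = 1.39
ln A = ln(1.39) / 0.188 = 0.3293 / 0.188 = 1.7514
A = e^1.7514 ≈ 5.763 mi²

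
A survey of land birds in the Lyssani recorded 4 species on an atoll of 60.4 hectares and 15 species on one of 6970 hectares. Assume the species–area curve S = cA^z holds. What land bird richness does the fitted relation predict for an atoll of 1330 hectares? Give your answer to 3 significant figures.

9.46

z = ln(15/4) / ln(6970/60.4) = 1.3218 / 4.7484 = 0.2784
c = 4 / 60.4^0.2784 = 4 / 3.132 = 1.277
S₃ = 1.277 × 1330^0.2784 = 1.277 × 7.405 ≈ 9.459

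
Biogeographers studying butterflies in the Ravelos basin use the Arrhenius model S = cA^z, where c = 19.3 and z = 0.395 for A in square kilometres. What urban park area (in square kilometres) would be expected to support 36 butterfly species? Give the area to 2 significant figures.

4.8 square kilometres

36 = 19.3 × A^0.395  ⇒  A^0.395 = 36/19.3 = 1.865
ln A = ln(1.865) / 0.395 = 0.6234 / 0.395 = 1.5783
A = e^1.5783 ≈ 4.847 square kilometres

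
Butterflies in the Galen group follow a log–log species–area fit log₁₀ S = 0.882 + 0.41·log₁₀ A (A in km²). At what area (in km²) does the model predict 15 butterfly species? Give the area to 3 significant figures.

15 = 7.621 × A^0.41  ⇒  A^0.41 = 15/7.621 = 1.968
ln A = ln(1.968) / 0.41 = 0.6772 / 0.41 = 1.6516
A = e^1.6516 ≈ 5.215 km²

5.22 km²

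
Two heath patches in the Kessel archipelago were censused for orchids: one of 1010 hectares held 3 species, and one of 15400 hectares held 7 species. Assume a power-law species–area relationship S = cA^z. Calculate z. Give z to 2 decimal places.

Taking logs: ln S = ln c + z ln A, so z = (ln S₂ − ln S₁)/(ln A₂ − ln A₁).
z = ln(7/3) / ln(15400/1010) = ln(2.333) / ln(15.25) = 0.8473 / 2.7244 = 0.3110

0.31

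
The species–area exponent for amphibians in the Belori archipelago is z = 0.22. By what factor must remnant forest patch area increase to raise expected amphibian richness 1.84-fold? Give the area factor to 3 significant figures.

(A₂/A₁)^0.22 = 1.84, so A₂/A₁ = 1.84^(1/0.22) = 1.84^4.545
ln(A₂/A₁) = ln 1.84 / 0.22 = 0.6098 / 0.22 = 2.7717
A₂/A₁ = e^2.7717 ≈ 15.99

16.0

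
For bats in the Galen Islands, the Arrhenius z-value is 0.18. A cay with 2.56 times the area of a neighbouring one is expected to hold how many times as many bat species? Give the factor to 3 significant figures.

S₂/S₁ = (A₂/A₁)^z = 2.56^0.18
ln(S₂/S₁) = 0.18 × ln 2.56 = 0.18 × 0.9400 = 0.1692
S₂/S₁ = e^0.1692 ≈ 1.184

1.18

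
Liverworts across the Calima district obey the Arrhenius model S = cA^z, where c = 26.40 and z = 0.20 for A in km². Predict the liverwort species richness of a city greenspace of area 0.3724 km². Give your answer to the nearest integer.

S = 26.4 × 0.3724^0.2
ln S = ln 26.4 + 0.2 × ln 0.3724 = 3.2734 + 0.2 × -0.9878 = 3.0758
S = e^3.0758 ≈ 21.67

22 species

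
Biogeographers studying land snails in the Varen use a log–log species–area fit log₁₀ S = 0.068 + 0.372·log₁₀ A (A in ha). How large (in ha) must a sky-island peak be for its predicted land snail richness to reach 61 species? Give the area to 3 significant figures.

61 = 1.169 × A^0.372  ⇒  A^0.372 = 61/1.169 = 52.16
ln A = ln(52.16) / 0.372 = 3.9543 / 0.372 = 10.6298
A = e^10.6298 ≈ 41350 ha

41400 ha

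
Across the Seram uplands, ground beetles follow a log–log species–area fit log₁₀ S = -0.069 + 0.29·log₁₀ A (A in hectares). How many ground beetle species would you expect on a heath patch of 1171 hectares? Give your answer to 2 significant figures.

S = 0.8531 × 1171^0.29 = 0.8531 × 7.76 ≈ 6.62

6.6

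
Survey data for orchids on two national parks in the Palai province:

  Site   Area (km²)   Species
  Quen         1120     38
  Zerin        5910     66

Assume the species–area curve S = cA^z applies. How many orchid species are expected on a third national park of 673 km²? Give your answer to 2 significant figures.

32

z = ln(66/38) / ln(5910/1120) = 0.5521 / 1.6633 = 0.3319
c = 38 / 1120^0.3319 = 38 / 10.28 = 3.696
S₃ = 3.696 × 673^0.3319 = 3.696 × 8.682 ≈ 32.09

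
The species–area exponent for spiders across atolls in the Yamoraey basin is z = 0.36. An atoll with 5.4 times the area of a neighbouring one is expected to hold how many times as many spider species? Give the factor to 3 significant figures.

S₂/S₁ = (A₂/A₁)^z = 5.4^0.36
ln(S₂/S₁) = 0.36 × ln 5.4 = 0.36 × 1.6864 = 0.6071
S₂/S₁ = e^0.6071 ≈ 1.835

1.84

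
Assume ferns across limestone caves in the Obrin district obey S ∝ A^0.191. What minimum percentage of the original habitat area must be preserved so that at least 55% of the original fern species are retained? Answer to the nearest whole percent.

Need (A_new/A_old)^0.191 = 0.55, so A_new/A_old = 0.55^(1/0.191) = 0.55^5.236
ln(A_new/A_old) = ln 0.55 / 0.191 = -0.5978 / 0.191 = -3.1300
A_new/A_old = e^-3.1300 ≈ 0.04372

4%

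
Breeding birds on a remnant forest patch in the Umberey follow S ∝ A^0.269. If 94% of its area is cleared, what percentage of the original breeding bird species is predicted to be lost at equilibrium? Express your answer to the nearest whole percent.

S_new/S_old = (A_new/A_old)^z = 0.06^0.269
= exp(0.269 × ln 0.06) = exp(0.269 × -2.8134) = exp(-0.7568) ≈ 0.4692
Fraction lost = 1 − 0.4692 = 0.5308

53%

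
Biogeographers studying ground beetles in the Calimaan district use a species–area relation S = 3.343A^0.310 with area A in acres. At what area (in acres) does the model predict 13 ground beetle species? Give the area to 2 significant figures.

13 = 3.343 × A^0.31  ⇒  A^0.31 = 13/3.343 = 3.889
ln A = ln(3.889) / 0.31 = 1.3581 / 0.31 = 4.3809
A = e^4.3809 ≈ 79.91 acres

80 acres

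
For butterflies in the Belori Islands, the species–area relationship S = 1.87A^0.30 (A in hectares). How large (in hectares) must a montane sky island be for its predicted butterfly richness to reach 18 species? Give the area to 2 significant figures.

18 = 1.87 × A^0.3  ⇒  A^0.3 = 18/1.87 = 9.626
ln A = ln(9.626) / 0.3 = 2.2644 / 0.3 = 7.5481
A = e^7.5481 ≈ 1897 hectares

1900 hectares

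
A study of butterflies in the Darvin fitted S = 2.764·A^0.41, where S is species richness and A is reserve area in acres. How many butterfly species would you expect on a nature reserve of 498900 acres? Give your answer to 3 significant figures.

599

S = 2.764 × 498900^0.41 = 2.764 × 216.9 ≈ 599.4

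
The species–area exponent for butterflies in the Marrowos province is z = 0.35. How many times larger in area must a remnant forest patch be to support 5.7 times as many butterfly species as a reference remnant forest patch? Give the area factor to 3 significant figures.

144

(A₂/A₁)^0.35 = 5.7, so A₂/A₁ = 5.7^(1/0.35) = 5.7^2.857
ln(A₂/A₁) = ln 5.7 / 0.35 = 1.7405 / 0.35 = 4.9728
A₂/A₁ = e^4.9728 ≈ 144.4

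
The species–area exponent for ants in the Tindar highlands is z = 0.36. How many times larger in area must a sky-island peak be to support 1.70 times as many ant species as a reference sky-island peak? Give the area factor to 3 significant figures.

(A₂/A₁)^0.36 = 1.7, so A₂/A₁ = 1.7^(1/0.36) = 1.7^2.778
ln(A₂/A₁) = ln 1.7 / 0.36 = 0.5306 / 0.36 = 1.4740
A₂/A₁ = e^1.4740 ≈ 4.367

4.37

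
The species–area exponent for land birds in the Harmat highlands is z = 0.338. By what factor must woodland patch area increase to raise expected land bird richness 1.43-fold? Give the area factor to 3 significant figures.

2.88

(A₂/A₁)^0.338 = 1.43, so A₂/A₁ = 1.43^(1/0.338) = 1.43^2.959
ln(A₂/A₁) = ln 1.43 / 0.338 = 0.3577 / 0.338 = 1.0582
A₂/A₁ = e^1.0582 ≈ 2.881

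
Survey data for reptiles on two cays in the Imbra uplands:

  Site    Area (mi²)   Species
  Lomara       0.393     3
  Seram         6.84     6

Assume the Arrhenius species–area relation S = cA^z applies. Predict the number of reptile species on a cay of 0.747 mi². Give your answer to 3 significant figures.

z = ln(6/3) / ln(6.84/0.393) = 0.6931 / 2.8567 = 0.2426
c = 3 / 0.393^0.2426 = 3 / 0.7972 = 3.763
S₃ = 3.763 × 0.747^0.2426 = 3.763 × 0.9317 ≈ 3.506

3.51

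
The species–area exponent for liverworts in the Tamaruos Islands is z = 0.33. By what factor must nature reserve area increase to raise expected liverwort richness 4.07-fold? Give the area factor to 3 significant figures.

70.3

(A₂/A₁)^0.33 = 4.07, so A₂/A₁ = 4.07^(1/0.33) = 4.07^3.03
ln(A₂/A₁) = ln 4.07 / 0.33 = 1.4036 / 0.33 = 4.2535
A₂/A₁ = e^4.2535 ≈ 70.35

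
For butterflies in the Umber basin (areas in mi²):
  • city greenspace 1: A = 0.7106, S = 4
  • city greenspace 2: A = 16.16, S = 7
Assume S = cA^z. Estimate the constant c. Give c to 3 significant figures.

4.25

z = ln(S₂/S₁) / ln(A₂/A₁) = ln(7/4) / ln(16.16/0.7106) = 0.5596 / 3.1242 = 0.1791
c = S₁ / A₁^z = 4 / 0.7106^0.1791 = 4 / 0.9406 = 4.252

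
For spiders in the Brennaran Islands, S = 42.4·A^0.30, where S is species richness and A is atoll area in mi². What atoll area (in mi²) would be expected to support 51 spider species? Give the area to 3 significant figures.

51 = 42.4 × A^0.3  ⇒  A^0.3 = 51/42.4 = 1.203
ln A = ln(1.203) / 0.3 = 0.1847 / 0.3 = 0.6156
A = e^0.6156 ≈ 1.851 mi²

1.85 mi²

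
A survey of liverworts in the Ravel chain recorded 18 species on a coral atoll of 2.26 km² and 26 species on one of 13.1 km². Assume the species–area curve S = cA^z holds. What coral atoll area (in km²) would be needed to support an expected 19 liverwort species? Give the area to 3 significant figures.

z = ln(26/18) / ln(13.1/2.26) = 0.3677 / 1.7572 = 0.2093
c = 18 / 2.26^0.2093 = 18 / 1.186 = 15.18
A = (19/15.18)^(1/0.2093) ⇒ ln A = ln(1.252)/0.2093 = 1.0737
A = e^1.0737 ≈ 2.926 km²

2.93 km²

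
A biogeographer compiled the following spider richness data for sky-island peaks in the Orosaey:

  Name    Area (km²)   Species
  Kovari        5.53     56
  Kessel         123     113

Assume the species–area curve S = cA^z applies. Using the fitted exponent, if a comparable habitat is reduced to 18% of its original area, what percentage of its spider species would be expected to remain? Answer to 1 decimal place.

z = ln(113/56) / ln(123/5.53) = 0.7020 / 3.1020 = 0.2263
S_new/S_old = (A_new/A_old)^z = 0.18^0.2263 = exp(0.2263 × -1.7148) = 0.6784

67.8%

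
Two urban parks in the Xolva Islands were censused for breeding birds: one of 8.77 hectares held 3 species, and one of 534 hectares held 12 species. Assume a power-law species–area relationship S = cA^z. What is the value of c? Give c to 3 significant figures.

1.44

z = ln(S₂/S₁) / ln(A₂/A₁) = ln(12/3) / ln(534/8.77) = 1.3863 / 4.1091 = 0.3374
c = S₁ / A₁^z = 3 / 8.77^0.3374 = 3 / 2.08 = 1.442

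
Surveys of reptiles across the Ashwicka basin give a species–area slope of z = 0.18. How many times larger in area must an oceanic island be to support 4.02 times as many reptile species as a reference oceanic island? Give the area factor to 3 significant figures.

(A₂/A₁)^0.18 = 4.02, so A₂/A₁ = 4.02^(1/0.18) = 4.02^5.556
ln(A₂/A₁) = ln 4.02 / 0.18 = 1.3913 / 0.18 = 7.7293
A₂/A₁ = e^7.7293 ≈ 2274

2270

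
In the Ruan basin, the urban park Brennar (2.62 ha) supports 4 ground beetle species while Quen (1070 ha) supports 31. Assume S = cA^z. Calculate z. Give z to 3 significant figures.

0.341

Taking logs: ln S = ln c + z ln A, so z = (ln S₂ − ln S₁)/(ln A₂ − ln A₁).
z = ln(31/4) / ln(1070/2.62) = ln(7.75) / ln(408.4) = 2.0477 / 6.0122 = 0.3406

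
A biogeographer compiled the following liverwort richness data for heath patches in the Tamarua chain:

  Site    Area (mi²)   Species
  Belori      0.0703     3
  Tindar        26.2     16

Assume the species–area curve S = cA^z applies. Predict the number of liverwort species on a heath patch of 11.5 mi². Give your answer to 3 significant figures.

12.7

z = ln(16/3) / ln(26.2/0.0703) = 1.6740 / 5.9207 = 0.2827
c = 3 / 0.0703^0.2827 = 3 / 0.4721 = 6.355
S₃ = 6.355 × 11.5^0.2827 = 6.355 × 1.995 ≈ 12.68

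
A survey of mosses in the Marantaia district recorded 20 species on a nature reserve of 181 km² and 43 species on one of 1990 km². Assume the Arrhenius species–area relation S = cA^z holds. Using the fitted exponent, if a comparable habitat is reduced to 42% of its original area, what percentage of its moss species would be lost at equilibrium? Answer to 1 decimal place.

24.2%

z = ln(43/20) / ln(1990/181) = 0.7655 / 2.3974 = 0.3193
S_new/S_old = (A_new/A_old)^z = 0.42^0.3193 = exp(0.3193 × -0.8675) = 0.7581
Fraction lost = 1 − 0.7581 = 0.2419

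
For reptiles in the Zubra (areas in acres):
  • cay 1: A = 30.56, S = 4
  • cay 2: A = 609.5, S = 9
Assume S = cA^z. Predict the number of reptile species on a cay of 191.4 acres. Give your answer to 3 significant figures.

z = ln(9/4) / ln(609.5/30.56) = 0.8109 / 2.9929 = 0.2709
c = 4 / 30.56^0.2709 = 4 / 2.526 = 1.584
S₃ = 1.584 × 191.4^0.2709 = 1.584 × 4.152 ≈ 6.576

6.58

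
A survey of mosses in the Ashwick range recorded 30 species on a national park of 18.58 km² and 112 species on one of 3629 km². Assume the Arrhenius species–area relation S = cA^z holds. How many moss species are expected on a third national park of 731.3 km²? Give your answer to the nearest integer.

z = ln(112/30) / ln(3629/18.58) = 1.3173 / 5.2746 = 0.2497
c = 30 / 18.58^0.2497 = 30 / 2.075 = 14.46
S₃ = 14.46 × 731.3^0.2497 = 14.46 × 5.191 ≈ 75.07

75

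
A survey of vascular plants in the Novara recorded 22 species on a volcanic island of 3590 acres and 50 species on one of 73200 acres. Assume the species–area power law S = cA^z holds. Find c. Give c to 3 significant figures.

2.37

z = ln(S₂/S₁) / ln(A₂/A₁) = ln(50/22) / ln(73200/3590) = 0.8210 / 3.0150 = 0.2723
c = S₁ / A₁^z = 22 / 3590^0.2723 = 22 / 9.29 = 2.368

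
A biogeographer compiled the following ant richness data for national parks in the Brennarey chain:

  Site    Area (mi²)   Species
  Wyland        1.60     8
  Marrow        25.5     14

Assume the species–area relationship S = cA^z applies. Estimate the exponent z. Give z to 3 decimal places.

0.202

Taking logs: ln S = ln c + z ln A, so z = (ln S₂ − ln S₁)/(ln A₂ − ln A₁).
z = ln(14/8) / ln(25.5/1.6) = ln(1.75) / ln(15.94) = 0.5596 / 2.7687 = 0.2021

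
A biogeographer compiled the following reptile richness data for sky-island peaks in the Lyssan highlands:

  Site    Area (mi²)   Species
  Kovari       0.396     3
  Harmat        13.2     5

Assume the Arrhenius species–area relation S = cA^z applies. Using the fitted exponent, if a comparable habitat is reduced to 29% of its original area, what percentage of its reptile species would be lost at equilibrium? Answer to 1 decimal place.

z = ln(5/3) / ln(13.2/0.396) = 0.5108 / 3.5066 = 0.1457
S_new/S_old = (A_new/A_old)^z = 0.29^0.1457 = exp(0.1457 × -1.2379) = 0.835
Fraction lost = 1 − 0.835 = 0.165

16.5%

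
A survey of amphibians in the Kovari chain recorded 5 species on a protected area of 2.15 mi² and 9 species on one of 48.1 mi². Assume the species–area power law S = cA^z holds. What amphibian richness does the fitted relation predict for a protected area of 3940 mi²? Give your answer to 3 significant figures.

20.7

z = ln(9/5) / ln(48.1/2.15) = 0.5878 / 3.1078 = 0.1891
c = 5 / 2.15^0.1891 = 5 / 1.156 = 4.326
S₃ = 4.326 × 3940^0.1891 = 4.326 × 4.787 ≈ 20.71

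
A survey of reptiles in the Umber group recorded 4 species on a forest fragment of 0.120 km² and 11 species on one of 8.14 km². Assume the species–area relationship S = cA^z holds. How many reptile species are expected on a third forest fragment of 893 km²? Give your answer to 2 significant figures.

z = ln(11/4) / ln(8.14/0.12) = 1.0116 / 4.2171 = 0.2399
c = 4 / 0.12^0.2399 = 4 / 0.6013 = 6.652
S₃ = 6.652 × 893^0.2399 = 6.652 × 5.103 ≈ 33.95

34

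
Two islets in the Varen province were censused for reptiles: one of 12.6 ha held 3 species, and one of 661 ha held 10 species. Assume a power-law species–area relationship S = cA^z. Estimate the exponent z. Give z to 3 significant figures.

0.304

Taking logs: ln S = ln c + z ln A, so z = (ln S₂ − ln S₁)/(ln A₂ − ln A₁).
z = ln(10/3) / ln(661/12.6) = ln(3.333) / ln(52.46) = 1.2040 / 3.9601 = 0.3040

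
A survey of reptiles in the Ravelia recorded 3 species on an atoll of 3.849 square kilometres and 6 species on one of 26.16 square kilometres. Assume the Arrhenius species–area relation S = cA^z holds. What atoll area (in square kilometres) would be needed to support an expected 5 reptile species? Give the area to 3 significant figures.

15.8 square kilometres

z = ln(6/3) / ln(26.16/3.849) = 0.6931 / 1.9164 = 0.3617
c = 3 / 3.849^0.3617 = 3 / 1.628 = 1.842
A = (5/1.842)^(1/0.3617) ⇒ ln A = ln(2.714)/0.3617 = 2.7601
A = e^2.7601 ≈ 15.8 square kilometres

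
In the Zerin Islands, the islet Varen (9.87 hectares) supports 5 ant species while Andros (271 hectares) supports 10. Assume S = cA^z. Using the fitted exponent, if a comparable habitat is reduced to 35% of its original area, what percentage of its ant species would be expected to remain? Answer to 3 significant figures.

80.3%

z = ln(10/5) / ln(271/9.87) = 0.6931 / 3.3126 = 0.2092
S_new/S_old = (A_new/A_old)^z = 0.35^0.2092 = exp(0.2092 × -1.0498) = 0.8028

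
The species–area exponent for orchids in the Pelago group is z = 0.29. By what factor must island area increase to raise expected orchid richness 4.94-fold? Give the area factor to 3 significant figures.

247

(A₂/A₁)^0.29 = 4.94, so A₂/A₁ = 4.94^(1/0.29) = 4.94^3.448
ln(A₂/A₁) = ln 4.94 / 0.29 = 1.5974 / 0.29 = 5.5082
A₂/A₁ = e^5.5082 ≈ 246.7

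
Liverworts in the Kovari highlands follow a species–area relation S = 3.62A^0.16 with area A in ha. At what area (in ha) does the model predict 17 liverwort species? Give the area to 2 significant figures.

17 = 3.62 × A^0.16  ⇒  A^0.16 = 17/3.62 = 4.696
ln A = ln(4.696) / 0.16 = 1.5467 / 0.16 = 9.6671
A = e^9.6671 ≈ 15790 ha

16000 ha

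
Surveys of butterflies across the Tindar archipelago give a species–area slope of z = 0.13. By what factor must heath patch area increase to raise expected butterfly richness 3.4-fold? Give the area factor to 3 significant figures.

(A₂/A₁)^0.13 = 3.4, so A₂/A₁ = 3.4^(1/0.13) = 3.4^7.692
ln(A₂/A₁) = ln 3.4 / 0.13 = 1.2238 / 0.13 = 9.4137
A₂/A₁ = e^9.4137 ≈ 12255

12300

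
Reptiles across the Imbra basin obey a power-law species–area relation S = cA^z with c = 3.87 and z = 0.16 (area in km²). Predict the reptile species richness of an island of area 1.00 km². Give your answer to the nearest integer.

S = 3.87 × 1^0.16
ln S = ln 3.87 + 0.16 × ln 1 = 1.3533 + 0.16 × 0.0000 = 1.3533
S = e^1.3533 ≈ 3.87

4 species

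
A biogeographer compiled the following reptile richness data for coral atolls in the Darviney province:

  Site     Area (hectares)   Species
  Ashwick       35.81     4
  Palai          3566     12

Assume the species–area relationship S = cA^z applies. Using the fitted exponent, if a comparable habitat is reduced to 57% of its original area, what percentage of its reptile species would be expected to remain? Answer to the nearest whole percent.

z = ln(12/4) / ln(3566/35.81) = 1.0986 / 4.6010 = 0.2388
S_new/S_old = (A_new/A_old)^z = 0.57^0.2388 = exp(0.2388 × -0.5621) = 0.8744

87%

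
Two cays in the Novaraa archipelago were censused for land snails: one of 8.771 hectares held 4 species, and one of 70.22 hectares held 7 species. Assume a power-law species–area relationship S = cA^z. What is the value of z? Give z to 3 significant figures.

Taking logs: ln S = ln c + z ln A, so z = (ln S₂ − ln S₁)/(ln A₂ − ln A₁).
z = ln(7/4) / ln(70.22/8.771) = ln(1.75) / ln(8.006) = 0.5596 / 2.0802 = 0.2690

0.269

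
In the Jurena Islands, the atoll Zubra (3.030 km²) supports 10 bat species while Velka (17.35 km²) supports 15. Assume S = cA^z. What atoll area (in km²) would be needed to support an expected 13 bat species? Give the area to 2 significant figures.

z = ln(15/10) / ln(17.35/3.03) = 0.4055 / 1.7450 = 0.2324
c = 10 / 3.03^0.2324 = 10 / 1.294 = 7.729
A = (13/7.729)^(1/0.2324) ⇒ ln A = ln(1.682)/0.2324 = 2.2377
A = e^2.2377 ≈ 9.372 km²

9.4 km²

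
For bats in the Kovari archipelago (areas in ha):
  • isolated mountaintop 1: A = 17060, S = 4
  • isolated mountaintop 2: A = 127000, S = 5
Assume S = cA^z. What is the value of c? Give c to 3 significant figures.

z = ln(S₂/S₁) / ln(A₂/A₁) = ln(5/4) / ln(127000/17060) = 0.2231 / 2.0075 = 0.1112
c = S₁ / A₁^z = 4 / 17060^0.1112 = 4 / 2.954 = 1.354

1.35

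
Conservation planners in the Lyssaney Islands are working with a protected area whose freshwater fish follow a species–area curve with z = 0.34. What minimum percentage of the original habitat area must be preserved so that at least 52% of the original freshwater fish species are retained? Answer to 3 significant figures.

14.6%

Need (A_new/A_old)^0.34 = 0.52, so A_new/A_old = 0.52^(1/0.34) = 0.52^2.941
ln(A_new/A_old) = ln 0.52 / 0.34 = -0.6539 / 0.34 = -1.9233
A_new/A_old = e^-1.9233 ≈ 0.1461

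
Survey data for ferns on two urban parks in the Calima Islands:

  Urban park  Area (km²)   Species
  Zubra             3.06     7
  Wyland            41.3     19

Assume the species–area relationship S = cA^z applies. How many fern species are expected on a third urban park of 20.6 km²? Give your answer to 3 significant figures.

z = ln(19/7) / ln(41.3/3.06) = 0.9985 / 2.6024 = 0.3837
c = 7 / 3.06^0.3837 = 7 / 1.536 = 4.558
S₃ = 4.558 × 20.6^0.3837 = 4.558 × 3.192 ≈ 14.55

14.5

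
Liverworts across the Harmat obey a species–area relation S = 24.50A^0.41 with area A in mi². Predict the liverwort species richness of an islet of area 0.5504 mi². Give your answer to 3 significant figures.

19.2

S = 24.5 × 0.5504^0.41 = 24.5 × 0.7828 ≈ 19.18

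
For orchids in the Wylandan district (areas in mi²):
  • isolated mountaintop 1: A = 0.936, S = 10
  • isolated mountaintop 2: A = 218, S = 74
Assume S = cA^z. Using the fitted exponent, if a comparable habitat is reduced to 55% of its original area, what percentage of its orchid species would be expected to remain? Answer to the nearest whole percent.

80%

z = ln(74/10) / ln(218/0.936) = 2.0015 / 5.4506 = 0.3672
S_new/S_old = (A_new/A_old)^z = 0.55^0.3672 = exp(0.3672 × -0.5978) = 0.8029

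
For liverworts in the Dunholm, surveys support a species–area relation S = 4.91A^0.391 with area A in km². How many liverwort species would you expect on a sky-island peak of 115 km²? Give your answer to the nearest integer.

S = 4.91 × 115^0.391
ln S = ln 4.91 + 0.391 × ln 115 = 1.5913 + 0.391 × 4.7449 = 3.4465
S = e^3.4465 ≈ 31.39

31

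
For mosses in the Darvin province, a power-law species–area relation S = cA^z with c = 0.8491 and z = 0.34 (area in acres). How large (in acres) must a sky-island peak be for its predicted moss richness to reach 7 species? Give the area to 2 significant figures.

490 acres

7 = 0.8491 × A^0.34  ⇒  A^0.34 = 7/0.8491 = 8.244
ln A = ln(8.244) / 0.34 = 2.1095 / 0.34 = 6.2044
A = e^6.2044 ≈ 494.9 acres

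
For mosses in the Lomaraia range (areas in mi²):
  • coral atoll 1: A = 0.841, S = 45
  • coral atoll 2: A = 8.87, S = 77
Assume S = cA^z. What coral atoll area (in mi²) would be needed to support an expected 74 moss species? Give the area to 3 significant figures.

z = ln(77/45) / ln(8.87/0.841) = 0.5371 / 2.3558 = 0.2280
c = 45 / 0.841^0.2280 = 45 / 0.9613 = 46.81
A = (74/46.81)^(1/0.2280) ⇒ ln A = ln(1.581)/0.2280 = 2.0084
A = e^2.0084 ≈ 7.451 mi²

7.45 mi²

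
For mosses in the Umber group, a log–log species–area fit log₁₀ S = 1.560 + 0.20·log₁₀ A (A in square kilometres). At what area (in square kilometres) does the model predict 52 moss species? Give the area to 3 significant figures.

52 = 36.31 × A^0.2  ⇒  A^0.2 = 52/36.31 = 1.432
ln A = ln(1.432) / 0.2 = 0.3592 / 0.2 = 1.7961
A = e^1.7961 ≈ 6.026 square kilometres

6.03 square kilometres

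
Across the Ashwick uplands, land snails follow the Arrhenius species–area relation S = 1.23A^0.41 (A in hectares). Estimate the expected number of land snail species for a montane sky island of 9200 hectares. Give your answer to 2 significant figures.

S = 1.23 × 9200^0.41
ln S = ln 1.23 + 0.41 × ln 9200 = 0.2070 + 0.41 × 9.1270 = 3.9491
S = e^3.9491 ≈ 51.89

52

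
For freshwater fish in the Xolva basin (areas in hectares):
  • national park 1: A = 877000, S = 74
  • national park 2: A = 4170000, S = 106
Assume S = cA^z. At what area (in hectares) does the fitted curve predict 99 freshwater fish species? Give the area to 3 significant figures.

z = ln(106/74) / ln(4170000/877000) = 0.3594 / 1.5592 = 0.2305
c = 74 / 877000^0.2305 = 74 / 23.43 = 3.158
A = (99/3.158)^(1/0.2305) ⇒ ln A = ln(31.35)/0.2305 = 14.9470
A = e^14.9470 ≈ 3100332 hectares

3100000 hectares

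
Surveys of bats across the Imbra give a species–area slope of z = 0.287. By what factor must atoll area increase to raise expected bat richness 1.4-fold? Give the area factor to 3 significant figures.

(A₂/A₁)^0.287 = 1.4, so A₂/A₁ = 1.4^(1/0.287) = 1.4^3.484
ln(A₂/A₁) = ln 1.4 / 0.287 = 0.3365 / 0.287 = 1.1724
A₂/A₁ = e^1.1724 ≈ 3.23

3.23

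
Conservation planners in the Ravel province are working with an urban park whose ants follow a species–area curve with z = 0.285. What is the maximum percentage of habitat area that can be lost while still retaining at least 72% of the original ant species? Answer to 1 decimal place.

68.4%

Need (A_new/A_old)^0.285 = 0.72, so A_new/A_old = 0.72^(1/0.285) = 0.72^3.509
ln(A_new/A_old) = ln 0.72 / 0.285 = -0.3285 / 0.285 = -1.1526
A_new/A_old = e^-1.1526 ≈ 0.3158
Fraction that can be lost = 1 − 0.3158 = 0.6842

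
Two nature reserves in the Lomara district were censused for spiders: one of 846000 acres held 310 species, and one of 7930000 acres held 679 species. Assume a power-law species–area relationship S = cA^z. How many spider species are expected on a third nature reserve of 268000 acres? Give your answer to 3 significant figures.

z = ln(679/310) / ln(7930000/846000) = 0.7840 / 2.2379 = 0.3504
c = 310 / 846000^0.3504 = 310 / 119.3 = 2.598
S₃ = 2.598 × 268000^0.3504 = 2.598 × 79.75 ≈ 207.2

207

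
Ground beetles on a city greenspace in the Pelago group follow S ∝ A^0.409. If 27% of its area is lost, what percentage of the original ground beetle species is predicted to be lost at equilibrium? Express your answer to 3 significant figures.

S_new/S_old = (A_new/A_old)^z = 0.73^0.409
= exp(0.409 × ln 0.73) = exp(0.409 × -0.3147) = exp(-0.1287) ≈ 0.8792
Fraction lost = 1 − 0.8792 = 0.1208

12.1%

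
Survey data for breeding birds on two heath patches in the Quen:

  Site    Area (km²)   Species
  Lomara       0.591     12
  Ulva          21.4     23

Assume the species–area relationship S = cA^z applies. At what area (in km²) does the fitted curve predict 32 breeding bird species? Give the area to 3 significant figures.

132 km²

z = ln(23/12) / ln(21.4/0.591) = 0.6506 / 3.5893 = 0.1813
c = 12 / 0.591^0.1813 = 12 / 0.9091 = 13.2
A = (32/13.2)^(1/0.1813) ⇒ ln A = ln(2.424)/0.1813 = 4.8854
A = e^4.8854 ≈ 132.3 km²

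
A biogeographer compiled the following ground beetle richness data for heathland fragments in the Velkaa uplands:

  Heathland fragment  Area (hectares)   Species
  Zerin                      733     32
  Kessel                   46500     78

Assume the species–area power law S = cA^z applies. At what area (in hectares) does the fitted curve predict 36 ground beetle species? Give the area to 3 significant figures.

1270 hectares

z = ln(78/32) / ln(46500/733) = 0.8910 / 4.1501 = 0.2147
c = 32 / 733^0.2147 = 32 / 4.122 = 7.763
A = (36/7.763)^(1/0.2147) ⇒ ln A = ln(4.637)/0.2147 = 7.1458
A = e^7.1458 ≈ 1269 hectares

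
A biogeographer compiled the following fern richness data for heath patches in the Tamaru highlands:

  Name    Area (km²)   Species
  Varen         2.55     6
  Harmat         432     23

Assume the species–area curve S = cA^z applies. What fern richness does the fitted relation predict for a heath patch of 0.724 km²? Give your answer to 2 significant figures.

4.3

z = ln(23/6) / ln(432/2.55) = 1.3437 / 5.1323 = 0.2618
c = 6 / 2.55^0.2618 = 6 / 1.278 = 4.696
S₃ = 4.696 × 0.724^0.2618 = 4.696 × 0.9189 ≈ 4.315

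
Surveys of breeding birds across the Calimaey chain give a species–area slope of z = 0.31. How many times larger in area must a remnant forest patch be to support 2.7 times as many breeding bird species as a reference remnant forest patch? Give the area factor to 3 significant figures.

(A₂/A₁)^0.31 = 2.7, so A₂/A₁ = 2.7^(1/0.31) = 2.7^3.226
ln(A₂/A₁) = ln 2.7 / 0.31 = 0.9933 / 0.31 = 3.2040
A₂/A₁ = e^3.2040 ≈ 24.63

24.6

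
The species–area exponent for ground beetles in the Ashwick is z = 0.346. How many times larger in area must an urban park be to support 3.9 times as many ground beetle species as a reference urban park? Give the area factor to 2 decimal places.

(A₂/A₁)^0.346 = 3.9, so A₂/A₁ = 3.9^(1/0.346) = 3.9^2.89
ln(A₂/A₁) = ln 3.9 / 0.346 = 1.3610 / 0.346 = 3.9335
A₂/A₁ = e^3.9335 ≈ 51.08

51.08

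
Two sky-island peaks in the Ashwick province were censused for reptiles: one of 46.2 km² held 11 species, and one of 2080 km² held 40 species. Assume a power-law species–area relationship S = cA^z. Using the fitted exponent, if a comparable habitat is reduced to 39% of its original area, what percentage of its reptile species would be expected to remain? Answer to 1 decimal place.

z = ln(40/11) / ln(2080/46.2) = 1.2910 / 3.8071 = 0.3391
S_new/S_old = (A_new/A_old)^z = 0.39^0.3391 = exp(0.3391 × -0.9416) = 0.7267

72.7%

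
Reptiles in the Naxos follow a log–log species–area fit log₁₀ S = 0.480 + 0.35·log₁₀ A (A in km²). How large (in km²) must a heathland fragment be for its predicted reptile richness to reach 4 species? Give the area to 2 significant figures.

4 = 3.02 × A^0.35  ⇒  A^0.35 = 4/3.02 = 1.325
ln A = ln(1.325) / 0.35 = 0.2811 / 0.35 = 0.8030
A = e^0.8030 ≈ 2.232 km²

2.2 km²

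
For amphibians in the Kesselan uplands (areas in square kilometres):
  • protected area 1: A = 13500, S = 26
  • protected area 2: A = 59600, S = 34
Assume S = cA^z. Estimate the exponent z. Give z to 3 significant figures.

0.181

Taking logs: ln S = ln c + z ln A, so z = (ln S₂ − ln S₁)/(ln A₂ − ln A₁).
z = ln(34/26) / ln(59600/13500) = ln(1.308) / ln(4.415) = 0.2683 / 1.4850 = 0.1807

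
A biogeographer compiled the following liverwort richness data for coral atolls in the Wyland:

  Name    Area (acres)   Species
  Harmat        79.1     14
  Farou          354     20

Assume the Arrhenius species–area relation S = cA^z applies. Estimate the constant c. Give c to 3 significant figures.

4.95

z = ln(S₂/S₁) / ln(A₂/A₁) = ln(20/14) / ln(354/79.1) = 0.3567 / 1.4986 = 0.2380
c = S₁ / A₁^z = 14 / 79.1^0.2380 = 14 / 2.83 = 4.947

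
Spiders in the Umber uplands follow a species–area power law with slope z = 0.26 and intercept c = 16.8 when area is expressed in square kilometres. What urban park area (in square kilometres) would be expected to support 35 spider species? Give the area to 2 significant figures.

17 square kilometres

35 = 16.8 × A^0.26  ⇒  A^0.26 = 35/16.8 = 2.083
ln A = ln(2.083) / 0.26 = 0.7340 / 0.26 = 2.8230
A = e^2.8230 ≈ 16.83 square kilometres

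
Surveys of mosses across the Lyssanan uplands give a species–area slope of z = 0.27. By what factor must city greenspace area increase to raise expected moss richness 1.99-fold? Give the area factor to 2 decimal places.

12.79

(A₂/A₁)^0.27 = 1.99, so A₂/A₁ = 1.99^(1/0.27) = 1.99^3.704
ln(A₂/A₁) = ln 1.99 / 0.27 = 0.6881 / 0.27 = 2.5486
A₂/A₁ = e^2.5486 ≈ 12.79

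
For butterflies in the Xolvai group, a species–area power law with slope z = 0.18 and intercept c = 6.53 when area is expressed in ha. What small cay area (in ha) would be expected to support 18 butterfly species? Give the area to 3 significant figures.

280 ha

18 = 6.53 × A^0.18  ⇒  A^0.18 = 18/6.53 = 2.757
ln A = ln(2.757) / 0.18 = 1.0140 / 0.18 = 5.6331
A = e^5.6331 ≈ 279.5 ha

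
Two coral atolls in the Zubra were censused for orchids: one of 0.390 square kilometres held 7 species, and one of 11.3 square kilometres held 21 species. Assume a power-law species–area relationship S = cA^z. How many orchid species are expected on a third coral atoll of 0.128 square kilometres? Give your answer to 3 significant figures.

4.87

z = ln(21/7) / ln(11.3/0.39) = 1.0986 / 3.3664 = 0.3263
c = 7 / 0.39^0.3263 = 7 / 0.7354 = 9.518
S₃ = 9.518 × 0.128^0.3263 = 9.518 × 0.5113 ≈ 4.866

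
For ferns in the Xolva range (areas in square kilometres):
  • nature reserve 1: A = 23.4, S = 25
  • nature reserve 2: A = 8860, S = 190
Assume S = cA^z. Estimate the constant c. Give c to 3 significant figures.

z = ln(S₂/S₁) / ln(A₂/A₁) = ln(190/25) / ln(8860/23.4) = 2.0281 / 5.9366 = 0.3416
c = S₁ / A₁^z = 25 / 23.4^0.3416 = 25 / 2.936 = 8.515

8.51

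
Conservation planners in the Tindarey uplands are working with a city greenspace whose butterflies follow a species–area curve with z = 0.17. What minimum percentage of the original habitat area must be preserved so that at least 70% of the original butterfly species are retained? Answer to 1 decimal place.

Need (A_new/A_old)^0.17 = 0.7, so A_new/A_old = 0.7^(1/0.17) = 0.7^5.882
ln(A_new/A_old) = ln 0.7 / 0.17 = -0.3567 / 0.17 = -2.0981
A_new/A_old = e^-2.0981 ≈ 0.1227

12.3%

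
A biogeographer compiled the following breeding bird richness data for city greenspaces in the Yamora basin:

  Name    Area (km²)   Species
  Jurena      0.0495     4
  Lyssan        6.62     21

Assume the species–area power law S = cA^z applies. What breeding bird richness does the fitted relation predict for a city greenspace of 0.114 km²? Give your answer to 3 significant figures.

5.31

z = ln(21/4) / ln(6.62/0.0495) = 1.6582 / 4.8959 = 0.3387
c = 4 / 0.0495^0.3387 = 4 / 0.3613 = 11.07
S₃ = 11.07 × 0.114^0.3387 = 11.07 × 0.4793 ≈ 5.306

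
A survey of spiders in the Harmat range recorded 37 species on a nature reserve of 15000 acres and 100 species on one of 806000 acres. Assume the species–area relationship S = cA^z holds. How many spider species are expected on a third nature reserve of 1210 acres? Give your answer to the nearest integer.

z = ln(100/37) / ln(806000/15000) = 0.9943 / 3.9840 = 0.2496
c = 37 / 15000^0.2496 = 37 / 11.02 = 3.358
S₃ = 3.358 × 1210^0.2496 = 3.358 × 5.879 ≈ 19.74

20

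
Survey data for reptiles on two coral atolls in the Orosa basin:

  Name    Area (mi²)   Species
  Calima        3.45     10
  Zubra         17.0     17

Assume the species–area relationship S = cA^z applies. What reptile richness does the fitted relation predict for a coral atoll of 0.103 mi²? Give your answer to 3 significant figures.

z = ln(17/10) / ln(17/3.45) = 0.5306 / 1.5948 = 0.3327
c = 10 / 3.45^0.3327 = 10 / 1.51 = 6.623
S₃ = 6.623 × 0.103^0.3327 = 6.623 × 0.4694 ≈ 3.109

3.11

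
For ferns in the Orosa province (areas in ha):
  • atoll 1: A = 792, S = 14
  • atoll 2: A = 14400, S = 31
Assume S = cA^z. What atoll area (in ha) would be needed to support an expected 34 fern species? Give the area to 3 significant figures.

20200 ha

z = ln(31/14) / ln(14400/792) = 0.7949 / 2.9004 = 0.2741
c = 14 / 792^0.2741 = 14 / 6.23 = 2.247
A = (34/2.247)^(1/0.2741) ⇒ ln A = ln(15.13)/0.2741 = 9.9120
A = e^9.9120 ≈ 20171 ha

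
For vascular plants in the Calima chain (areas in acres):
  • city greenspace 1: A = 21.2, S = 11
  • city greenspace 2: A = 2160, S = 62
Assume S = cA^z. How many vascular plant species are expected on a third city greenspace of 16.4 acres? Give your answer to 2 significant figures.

10

z = ln(62/11) / ln(2160/21.2) = 1.7292 / 4.6239 = 0.3740
c = 11 / 21.2^0.3740 = 11 / 3.133 = 3.51
S₃ = 3.51 × 16.4^0.3740 = 3.51 × 2.847 ≈ 9.993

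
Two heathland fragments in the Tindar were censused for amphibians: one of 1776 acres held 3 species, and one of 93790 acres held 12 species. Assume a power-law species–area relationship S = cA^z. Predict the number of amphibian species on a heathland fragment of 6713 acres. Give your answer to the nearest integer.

z = ln(12/3) / ln(93790/1776) = 1.3863 / 3.9667 = 0.3495
c = 3 / 1776^0.3495 = 3 / 13.67 = 0.2195
S₃ = 0.2195 × 6713^0.3495 = 0.2195 × 21.75 ≈ 4.775

5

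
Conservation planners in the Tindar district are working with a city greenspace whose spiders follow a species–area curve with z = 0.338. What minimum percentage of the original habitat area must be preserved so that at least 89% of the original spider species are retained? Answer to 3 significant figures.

70.8%

Need (A_new/A_old)^0.338 = 0.89, so A_new/A_old = 0.89^(1/0.338) = 0.89^2.959
ln(A_new/A_old) = ln 0.89 / 0.338 = -0.1165 / 0.338 = -0.3448
A_new/A_old = e^-0.3448 ≈ 0.7084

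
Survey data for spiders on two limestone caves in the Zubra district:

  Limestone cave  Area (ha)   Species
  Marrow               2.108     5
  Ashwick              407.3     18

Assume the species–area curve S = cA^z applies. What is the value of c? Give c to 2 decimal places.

z = ln(S₂/S₁) / ln(A₂/A₁) = ln(18/5) / ln(407.3/2.108) = 1.2809 / 5.2638 = 0.2433
c = S₁ / A₁^z = 5 / 2.108^0.2433 = 5 / 1.199 = 4.17

4.17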